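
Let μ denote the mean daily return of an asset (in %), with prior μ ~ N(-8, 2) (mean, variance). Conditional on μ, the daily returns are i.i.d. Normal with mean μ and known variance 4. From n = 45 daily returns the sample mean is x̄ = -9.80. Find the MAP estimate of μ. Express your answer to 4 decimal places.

μ̂_MAP = -9.7234

n = 45, x̄ = -9.80.
For a Normal prior and Normal likelihood with known variance, the posterior is Normal; its mode equals its mean, the precision-weighted average.
Prior precision 1/σ₀² = 1/2 = 0.5; data precision n/σ² = 45/4 = 11.25.
μ̂ = (0.5·(-8) + 11.25·(-9.8)) / (0.5 + 11.25) = (-114.25)/11.75 = -457/47 ≈ -9.7234.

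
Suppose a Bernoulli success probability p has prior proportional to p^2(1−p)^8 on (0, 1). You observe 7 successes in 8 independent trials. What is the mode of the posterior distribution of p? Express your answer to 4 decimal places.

The prior density ∝ p^2(1−p)^8 is the kernel of Beta(3, 9).
Data: 7 successes in 8 trials. The binomial likelihood contributes p^7(1−p)^1, so the posterior is Beta(3+7, 9+1) = Beta(10, 10).
For Beta(a, b) with a, b > 1 the mode is (a−1)/(a+b−2) = 9/18 ≈ 0.5000.

p̂_MAP = 0.5000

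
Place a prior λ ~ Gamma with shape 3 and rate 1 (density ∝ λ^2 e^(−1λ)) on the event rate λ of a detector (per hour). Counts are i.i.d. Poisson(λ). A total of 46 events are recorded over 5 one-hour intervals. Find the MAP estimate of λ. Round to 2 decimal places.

λ̂_MAP = 8.00

Σxᵢ = 46, n = 5.
Posterior ∝ λ^2e^(−1λ) · λ^46e^(−5λ) = λ^48e^(−6λ), i.e. Gamma(shape=49, rate=6).
The mode of a Gamma(a, b) with a ≥ 1 (shape–rate) is (a−1)/b = 48/6 ≈ 8.00.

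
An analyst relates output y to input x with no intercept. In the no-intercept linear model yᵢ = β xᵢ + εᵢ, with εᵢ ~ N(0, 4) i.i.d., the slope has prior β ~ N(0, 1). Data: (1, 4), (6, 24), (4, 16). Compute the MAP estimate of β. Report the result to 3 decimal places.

β̂_MAP = 3.719

log p(β | y) = −Σ(yᵢ − βxᵢ)²/(2·4) − β²/(2·1) + const.
Setting the derivative to zero: Σxᵢ(yᵢ − βxᵢ)/4 − β/1 = 0, so β = Σxᵢyᵢ / (Σxᵢ² + σ²/τ²).
Σxᵢyᵢ = 1·4 + 6·24 + 4·16 = 212; Σxᵢ² = 53; σ²/τ² = 4.
β̂_MAP = 212 / (53 + 4) = 212/57 ≈ 3.719.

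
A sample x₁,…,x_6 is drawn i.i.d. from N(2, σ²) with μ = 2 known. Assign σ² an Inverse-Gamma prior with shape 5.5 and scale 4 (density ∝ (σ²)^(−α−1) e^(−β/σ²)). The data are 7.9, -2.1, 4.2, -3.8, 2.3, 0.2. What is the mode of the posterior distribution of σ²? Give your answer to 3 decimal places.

σ̂²_MAP = 5.338

Sum of squared deviations about the known mean: SS = (7.9−2)² + (-2.1−2)² + (4.2−2)² + (-3.8−2)² + (2.3−2)² + (0.2−2)² = 93.43.
The Normal likelihood contributes (σ²)^(−n/2) exp(−SS/(2σ²)), so the posterior is Inverse-Gamma(α + n/2, β + SS/2) = Inverse-Gamma(8.5, 50.715).
The mode of Inverse-Gamma(a, b) is b/(a+1) = 50.715/9.5 ≈ 5.338.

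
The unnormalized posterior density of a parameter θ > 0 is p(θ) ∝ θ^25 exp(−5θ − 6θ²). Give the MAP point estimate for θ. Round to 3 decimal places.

θ̂_MAP = 1.250

ℓ'(θ) = 25/θ − 5 − 12θ. Setting this to zero and multiplying by θ: 12θ² + 5θ − 25 = 0.
θ = (−5 + √(5² + 4·12·25)) / (2·12) = (−5 + √1225) / 24 = (−5 + 35)/24 = 5/4.
ℓ''(θ) = −25/θ² − 12 < 0, confirming a maximum.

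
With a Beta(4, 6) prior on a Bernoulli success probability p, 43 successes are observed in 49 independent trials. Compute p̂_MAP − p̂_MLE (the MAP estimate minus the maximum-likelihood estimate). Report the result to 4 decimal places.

MAP − MLE = -0.0705

Posterior is Beta(47, 12); MAP = (47−1)/(59−2) = 46/57 ≈ 0.80702.
MLE ignores the prior: p̂_MLE = k/n = 43/49 ≈ 0.87755.
Difference = 46/57 − 43/49 = -197/2793 ≈ -0.0705.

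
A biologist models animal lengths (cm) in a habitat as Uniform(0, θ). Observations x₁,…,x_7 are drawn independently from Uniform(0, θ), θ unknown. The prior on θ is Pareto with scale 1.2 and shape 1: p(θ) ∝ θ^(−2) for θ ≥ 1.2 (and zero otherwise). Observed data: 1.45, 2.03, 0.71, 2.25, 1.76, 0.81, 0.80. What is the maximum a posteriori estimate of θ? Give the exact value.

The Uniform(0, θ) likelihood is θ^(−n) for θ ≥ max(xᵢ), zero otherwise. Here max(xᵢ) = 2.25.
Posterior ∝ θ^(−2) · θ^(−7) = θ^(−9) on θ ≥ max(1.2, 2.25) = 2.25.
This density is strictly decreasing in θ, so the posterior mode lies at the lower boundary of the support.

θ̂_MAP = 2.25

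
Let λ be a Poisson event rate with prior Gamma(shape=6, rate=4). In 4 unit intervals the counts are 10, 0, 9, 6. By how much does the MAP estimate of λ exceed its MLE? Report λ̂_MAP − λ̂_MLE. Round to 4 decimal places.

MAP − MLE = -2.5000

Σxᵢ = 25. Posterior is Gamma(31, 8); MAP = (31−1)/8 = 30/8 ≈ 3.75000.
MLE = x̄ = 25/4 ≈ 6.25000.
Difference = 30/8 − 25/4 = -5/2 ≈ -2.5000.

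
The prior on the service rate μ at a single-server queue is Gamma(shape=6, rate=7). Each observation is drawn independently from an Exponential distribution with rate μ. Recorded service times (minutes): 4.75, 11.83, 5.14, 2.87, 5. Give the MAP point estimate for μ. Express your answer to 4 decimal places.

μ̂_MAP = 0.2733

The Exponential(rate=μ) likelihood is ∝ μ^n e^(−μΣtᵢ). Here n = 5 and Σtᵢ = 4.75 + 11.83 + 5.14 + 2.87 + 5 = 29.59.
Posterior ∝ μ^5e^(−7μ) · μ^5e^(−29.59μ) = μ^10e^(−36.59μ), i.e. Gamma(11, 36.59).
Mode = (a−1)/b = 10/36.59 ≈ 0.2733.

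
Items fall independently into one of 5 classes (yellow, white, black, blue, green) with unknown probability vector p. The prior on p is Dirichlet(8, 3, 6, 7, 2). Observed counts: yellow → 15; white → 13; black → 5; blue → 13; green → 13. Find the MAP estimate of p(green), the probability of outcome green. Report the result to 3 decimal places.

MAP estimate of p(green) = 0.175

The posterior is Dirichlet(αᵢ + nᵢ) = Dirichlet(23, 16, 11, 20, 15).
For a Dirichlet(a₁,…,a_K) with all aᵢ > 1, the mode has j-th component (aⱼ − 1)/(Σaᵢ − K).
Here Σaᵢ = 85 and K = 5, so p(green) = (15 − 1)/(85 − 5) = 14/80 ≈ 0.175.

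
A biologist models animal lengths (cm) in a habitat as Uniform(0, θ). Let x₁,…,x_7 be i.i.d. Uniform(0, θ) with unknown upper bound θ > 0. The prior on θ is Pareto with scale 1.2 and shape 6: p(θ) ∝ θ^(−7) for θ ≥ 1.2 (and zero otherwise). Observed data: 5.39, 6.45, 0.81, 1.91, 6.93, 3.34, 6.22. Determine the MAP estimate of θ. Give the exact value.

The Uniform(0, θ) likelihood is θ^(−n) for θ ≥ max(xᵢ), zero otherwise. Here max(xᵢ) = 6.93.
Posterior ∝ θ^(−7) · θ^(−7) = θ^(−14) on θ ≥ max(1.2, 6.93) = 6.93.
This density is strictly decreasing in θ, so the posterior mode lies at the lower boundary of the support.

θ̂_MAP = 6.93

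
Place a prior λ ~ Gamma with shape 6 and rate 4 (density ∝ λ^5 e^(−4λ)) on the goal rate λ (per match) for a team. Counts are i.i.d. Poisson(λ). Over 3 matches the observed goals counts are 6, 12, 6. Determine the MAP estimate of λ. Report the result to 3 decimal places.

Σxᵢ = 6+12+6 = 24, with n = 3.
Posterior ∝ λ^5e^(−4λ) · λ^24e^(−3λ) = λ^29e^(−7λ), i.e. Gamma(shape=30, rate=7).
The mode of a Gamma(a, b) with a ≥ 1 (shape–rate) is (a−1)/b = 29/7 ≈ 4.143.

λ̂_MAP = 4.143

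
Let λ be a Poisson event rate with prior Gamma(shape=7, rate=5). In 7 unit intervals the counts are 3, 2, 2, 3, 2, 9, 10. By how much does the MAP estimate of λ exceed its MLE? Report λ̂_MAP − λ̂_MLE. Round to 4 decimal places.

Σxᵢ = 31. Posterior is Gamma(38, 12); MAP = (38−1)/12 = 37/12 ≈ 3.08333.
MLE = x̄ = 31/7 ≈ 4.42857.
Difference = 37/12 − 31/7 = -113/84 ≈ -1.3452.

MAP − MLE = -1.3452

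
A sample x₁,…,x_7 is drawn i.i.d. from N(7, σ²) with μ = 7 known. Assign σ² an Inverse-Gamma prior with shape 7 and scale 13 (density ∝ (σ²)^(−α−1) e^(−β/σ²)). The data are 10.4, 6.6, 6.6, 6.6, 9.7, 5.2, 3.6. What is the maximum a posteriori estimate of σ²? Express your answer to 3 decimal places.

Sum of squared deviations about the known mean: SS = (10.4−7)² + (6.6−7)² + (6.6−7)² + (6.6−7)² + (9.7−7)² + (5.2−7)² + (3.6−7)² = 34.13.
The Normal likelihood contributes (σ²)^(−n/2) exp(−SS/(2σ²)), so the posterior is Inverse-Gamma(α + n/2, β + SS/2) = Inverse-Gamma(10.5, 30.065).
The mode of Inverse-Gamma(a, b) is b/(a+1) = 30.065/11.5 ≈ 2.614.

σ̂²_MAP = 2.614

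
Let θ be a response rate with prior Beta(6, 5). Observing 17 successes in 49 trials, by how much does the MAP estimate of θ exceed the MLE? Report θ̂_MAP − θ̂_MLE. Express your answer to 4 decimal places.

MAP − MLE = 0.0324

Posterior is Beta(23, 37); MAP = (23−1)/(60−2) = 22/58 ≈ 0.37931.
MLE ignores the prior: θ̂_MLE = k/n = 17/49 ≈ 0.34694.
Difference = 22/58 − 17/49 = 46/1421 ≈ 0.0324.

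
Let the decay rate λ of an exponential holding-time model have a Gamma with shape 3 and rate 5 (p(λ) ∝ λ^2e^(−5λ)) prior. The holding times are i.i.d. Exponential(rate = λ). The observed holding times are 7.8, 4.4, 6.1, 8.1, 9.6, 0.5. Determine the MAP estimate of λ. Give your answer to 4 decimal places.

λ̂_MAP = 0.1928

The Exponential(rate=λ) likelihood is ∝ λ^n e^(−λΣtᵢ). Here n = 6 and Σtᵢ = 7.8 + 4.4 + 6.1 + 8.1 + 9.6 + 0.5 = 36.5.
Posterior ∝ λ^2e^(−5λ) · λ^6e^(−36.5λ) = λ^8e^(−41.5λ), i.e. Gamma(9, 41.5).
Mode = (a−1)/b = 8/41.5 ≈ 0.1928.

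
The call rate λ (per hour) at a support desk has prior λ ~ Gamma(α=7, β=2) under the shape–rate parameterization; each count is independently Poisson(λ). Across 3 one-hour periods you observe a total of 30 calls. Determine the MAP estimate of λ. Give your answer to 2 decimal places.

Σxᵢ = 30, n = 3.
Posterior ∝ λ^6e^(−2λ) · λ^30e^(−3λ) = λ^36e^(−5λ), i.e. Gamma(shape=37, rate=5).
The mode of a Gamma(a, b) with a ≥ 1 (shape–rate) is (a−1)/b = 36/5 ≈ 7.20.

λ̂_MAP = 7.20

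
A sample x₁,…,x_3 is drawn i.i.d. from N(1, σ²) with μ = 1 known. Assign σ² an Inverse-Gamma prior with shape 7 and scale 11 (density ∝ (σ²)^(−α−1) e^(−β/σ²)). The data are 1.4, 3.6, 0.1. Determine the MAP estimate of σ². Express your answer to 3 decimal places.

Sum of squared deviations about the known mean: SS = (1.4−1)² + (3.6−1)² + (0.1−1)² = 7.73.
The Normal likelihood contributes (σ²)^(−n/2) exp(−SS/(2σ²)), so the posterior is Inverse-Gamma(α + n/2, β + SS/2) = Inverse-Gamma(8.5, 14.865).
The mode of Inverse-Gamma(a, b) is b/(a+1) = 14.865/9.5 ≈ 1.565.

σ̂²_MAP = 1.565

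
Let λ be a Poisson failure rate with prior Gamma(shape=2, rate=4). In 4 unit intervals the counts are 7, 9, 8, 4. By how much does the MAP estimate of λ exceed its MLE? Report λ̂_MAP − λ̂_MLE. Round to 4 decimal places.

Σxᵢ = 28. Posterior is Gamma(30, 8); MAP = (30−1)/8 = 29/8 ≈ 3.62500.
MLE = x̄ = 28/4 ≈ 7.00000.
Difference = 29/8 − 28/4 = -27/8 ≈ -3.3750.

MAP − MLE = -3.3750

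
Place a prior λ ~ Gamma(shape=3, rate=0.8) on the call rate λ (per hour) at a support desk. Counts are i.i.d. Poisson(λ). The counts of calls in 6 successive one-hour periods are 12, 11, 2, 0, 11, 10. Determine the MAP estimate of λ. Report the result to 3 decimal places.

λ̂_MAP = 7.059

Σxᵢ = 12+11+2+0+11+10 = 46, with n = 6.
Posterior ∝ λ^2e^(−0.8λ) · λ^46e^(−6λ) = λ^48e^(−6.8λ), i.e. Gamma(shape=49, rate=6.8).
The mode of a Gamma(a, b) with a ≥ 1 (shape–rate) is (a−1)/b = 48/6.8 ≈ 7.059.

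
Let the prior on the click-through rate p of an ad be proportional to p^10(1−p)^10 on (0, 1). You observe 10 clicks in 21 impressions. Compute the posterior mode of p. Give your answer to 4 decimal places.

p̂_MAP = 0.4878

The prior density ∝ p^10(1−p)^10 is the kernel of Beta(11, 11).
Data: 10 successes in 21 trials. The binomial likelihood contributes p^10(1−p)^11, so the posterior is Beta(11+10, 11+11) = Beta(21, 22).
For Beta(a, b) with a, b > 1 the mode is (a−1)/(a+b−2) = 20/41 ≈ 0.4878.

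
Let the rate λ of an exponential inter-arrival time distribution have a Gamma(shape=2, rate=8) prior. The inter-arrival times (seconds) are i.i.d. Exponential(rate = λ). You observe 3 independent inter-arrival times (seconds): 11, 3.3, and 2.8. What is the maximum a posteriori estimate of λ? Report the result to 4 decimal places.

λ̂_MAP = 0.1594

The Exponential(rate=λ) likelihood is ∝ λ^n e^(−λΣtᵢ). Here n = 3 and Σtᵢ = 11 + 3.3 + 2.8 = 17.1.
Posterior ∝ λe^(−8λ) · λ^3e^(−17.1λ) = λ^4e^(−25.1λ), i.e. Gamma(5, 25.1).
Mode = (a−1)/b = 4/25.1 ≈ 0.1594.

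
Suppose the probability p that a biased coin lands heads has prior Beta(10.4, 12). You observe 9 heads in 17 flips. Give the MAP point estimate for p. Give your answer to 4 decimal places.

Prior: Beta(10.4, 12).
Data: 9 successes in 17 trials. The binomial likelihood contributes p^9(1−p)^8, so the posterior is Beta(10.4+9, 12+8) = Beta(19.4, 20).
For Beta(a, b) with a, b > 1 the mode is (a−1)/(a+b−2) = 18.4/37.4 ≈ 0.4920.

p̂_MAP = 0.4920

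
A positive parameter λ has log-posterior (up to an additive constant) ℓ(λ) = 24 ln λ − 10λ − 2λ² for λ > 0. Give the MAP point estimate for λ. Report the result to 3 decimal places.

λ̂_MAP = 1.500

ℓ'(λ) = 24/λ − 10 − 4λ. Setting this to zero and multiplying by λ: 4λ² + 10λ − 24 = 0.
λ = (−10 + √(10² + 4·4·24)) / (2·4) = (−10 + √484) / 8 = (−10 + 22)/8 = 3/2.
ℓ''(λ) = −24/λ² − 4 < 0, confirming a maximum.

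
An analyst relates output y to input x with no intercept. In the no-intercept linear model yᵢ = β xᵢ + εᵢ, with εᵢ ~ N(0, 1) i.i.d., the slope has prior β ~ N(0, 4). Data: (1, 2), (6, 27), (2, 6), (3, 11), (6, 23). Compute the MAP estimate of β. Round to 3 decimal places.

log p(β | y) = −Σ(yᵢ − βxᵢ)²/(2·1) − β²/(2·4) + const.
Setting the derivative to zero: Σxᵢ(yᵢ − βxᵢ)/1 − β/4 = 0, so β = Σxᵢyᵢ / (Σxᵢ² + σ²/τ²).
Σxᵢyᵢ = 1·2 + 6·27 + 2·6 + 3·11 + 6·23 = 347; Σxᵢ² = 86; σ²/τ² = 0.25.
β̂_MAP = 347 / (86 + 0.25) = 347/86.25 ≈ 4.023.

β̂_MAP = 4.023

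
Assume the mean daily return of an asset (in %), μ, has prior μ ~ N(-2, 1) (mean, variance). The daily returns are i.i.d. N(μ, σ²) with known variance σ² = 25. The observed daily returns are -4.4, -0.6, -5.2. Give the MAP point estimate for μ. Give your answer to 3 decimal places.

μ̂_MAP = -2.150

n = 3; x̄ = ((-4.4) + (-0.6) + (-5.2))/3 = -10.2/3 = -3.4.
For a Normal prior and Normal likelihood with known variance, the posterior is Normal; its mode equals its mean, the precision-weighted average.
Prior precision 1/σ₀² = 1/1 = 1; data precision n/σ² = 3/25 = 0.12.
μ̂ = (1·(-2) + 0.12·(-3.4)) / (1 + 0.12) = (-2.408)/1.12 = -2.150.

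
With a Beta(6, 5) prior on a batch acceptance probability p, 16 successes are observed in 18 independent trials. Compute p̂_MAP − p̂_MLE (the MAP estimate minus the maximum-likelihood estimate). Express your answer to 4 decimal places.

Posterior is Beta(22, 7); MAP = (22−1)/(29−2) = 21/27 ≈ 0.77778.
MLE ignores the prior: p̂_MLE = k/n = 16/18 ≈ 0.88889.
Difference = 21/27 − 16/18 = -1/9 ≈ -0.1111.

MAP − MLE = -0.1111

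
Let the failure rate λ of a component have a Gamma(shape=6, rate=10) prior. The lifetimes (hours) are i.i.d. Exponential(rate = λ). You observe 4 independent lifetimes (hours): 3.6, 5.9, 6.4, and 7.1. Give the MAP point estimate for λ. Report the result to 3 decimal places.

λ̂_MAP = 0.273

The Exponential(rate=λ) likelihood is ∝ λ^n e^(−λΣtᵢ). Here n = 4 and Σtᵢ = 3.6 + 5.9 + 6.4 + 7.1 = 23.
Posterior ∝ λ^5e^(−10λ) · λ^4e^(−23λ) = λ^9e^(−33λ), i.e. Gamma(10, 33).
Mode = (a−1)/b = 9/33 ≈ 0.273.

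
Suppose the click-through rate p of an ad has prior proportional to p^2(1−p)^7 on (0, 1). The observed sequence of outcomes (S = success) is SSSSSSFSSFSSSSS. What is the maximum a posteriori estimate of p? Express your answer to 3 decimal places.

The prior density ∝ p^2(1−p)^7 is the kernel of Beta(3, 8).
Data: 13 successes in 15 trials (from the sequence). The binomial likelihood contributes p^13(1−p)^2, so the posterior is Beta(3+13, 8+2) = Beta(16, 10).
For Beta(a, b) with a, b > 1 the mode is (a−1)/(a+b−2) = 15/24 ≈ 0.625.

p̂_MAP = 0.625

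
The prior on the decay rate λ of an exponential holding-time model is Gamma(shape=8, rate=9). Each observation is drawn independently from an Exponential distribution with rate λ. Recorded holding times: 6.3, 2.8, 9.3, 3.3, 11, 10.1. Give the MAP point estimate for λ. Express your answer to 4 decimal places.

The Exponential(rate=λ) likelihood is ∝ λ^n e^(−λΣtᵢ). Here n = 6 and Σtᵢ = 6.3 + 2.8 + 9.3 + 3.3 + 11 + 10.1 = 42.8.
Posterior ∝ λ^7e^(−9λ) · λ^6e^(−42.8λ) = λ^13e^(−51.8λ), i.e. Gamma(14, 51.8).
Mode = (a−1)/b = 13/51.8 ≈ 0.2510.

λ̂_MAP = 0.2510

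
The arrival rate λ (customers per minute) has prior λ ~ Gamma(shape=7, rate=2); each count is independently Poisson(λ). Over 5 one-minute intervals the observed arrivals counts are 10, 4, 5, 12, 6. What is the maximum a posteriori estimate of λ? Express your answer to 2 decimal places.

λ̂_MAP = 6.14

Σxᵢ = 10+4+5+12+6 = 37, with n = 5.
Posterior ∝ λ^6e^(−2λ) · λ^37e^(−5λ) = λ^43e^(−7λ), i.e. Gamma(shape=44, rate=7).
The mode of a Gamma(a, b) with a ≥ 1 (shape–rate) is (a−1)/b = 43/7 ≈ 6.14.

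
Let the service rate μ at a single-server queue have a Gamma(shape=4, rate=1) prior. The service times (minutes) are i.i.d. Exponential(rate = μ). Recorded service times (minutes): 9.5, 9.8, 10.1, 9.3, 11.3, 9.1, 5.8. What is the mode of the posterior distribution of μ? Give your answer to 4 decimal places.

μ̂_MAP = 0.1517

The Exponential(rate=μ) likelihood is ∝ μ^n e^(−μΣtᵢ). Here n = 7 and Σtᵢ = 9.5 + 9.8 + 10.1 + 9.3 + 11.3 + 9.1 + 5.8 = 64.9.
Posterior ∝ μ^3e^(−1μ) · μ^7e^(−64.9μ) = μ^10e^(−65.9μ), i.e. Gamma(11, 65.9).
Mode = (a−1)/b = 10/65.9 ≈ 0.1517.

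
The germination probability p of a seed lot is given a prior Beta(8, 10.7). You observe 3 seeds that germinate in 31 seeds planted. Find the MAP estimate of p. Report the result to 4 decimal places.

Prior: Beta(8, 10.7).
Data: 3 successes in 31 trials. The binomial likelihood contributes p^3(1−p)^28, so the posterior is Beta(8+3, 10.7+28) = Beta(11, 38.7).
For Beta(a, b) with a, b > 1 the mode is (a−1)/(a+b−2) = 10/47.7 ≈ 0.2096.

p̂_MAP = 0.2096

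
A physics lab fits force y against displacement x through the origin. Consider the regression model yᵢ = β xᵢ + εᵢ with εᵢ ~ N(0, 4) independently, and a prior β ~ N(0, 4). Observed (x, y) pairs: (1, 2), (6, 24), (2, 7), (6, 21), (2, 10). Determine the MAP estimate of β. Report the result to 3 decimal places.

β̂_MAP = 3.732

log p(β | y) = −Σ(yᵢ − βxᵢ)²/(2·4) − β²/(2·4) + const.
Setting the derivative to zero: Σxᵢ(yᵢ − βxᵢ)/4 − β/4 = 0, so β = Σxᵢyᵢ / (Σxᵢ² + σ²/τ²).
Σxᵢyᵢ = 1·2 + 6·24 + 2·7 + 6·21 + 2·10 = 306; Σxᵢ² = 81; σ²/τ² = 1.
β̂_MAP = 306 / (81 + 1) = 306/82 ≈ 3.732.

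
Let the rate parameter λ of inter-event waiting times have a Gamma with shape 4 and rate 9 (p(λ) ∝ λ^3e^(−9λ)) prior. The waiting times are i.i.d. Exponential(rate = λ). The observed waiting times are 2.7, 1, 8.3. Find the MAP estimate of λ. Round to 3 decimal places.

λ̂_MAP = 0.286

The Exponential(rate=λ) likelihood is ∝ λ^n e^(−λΣtᵢ). Here n = 3 and Σtᵢ = 2.7 + 1 + 8.3 = 12.
Posterior ∝ λ^3e^(−9λ) · λ^3e^(−12λ) = λ^6e^(−21λ), i.e. Gamma(7, 21).
Mode = (a−1)/b = 6/21 ≈ 0.286.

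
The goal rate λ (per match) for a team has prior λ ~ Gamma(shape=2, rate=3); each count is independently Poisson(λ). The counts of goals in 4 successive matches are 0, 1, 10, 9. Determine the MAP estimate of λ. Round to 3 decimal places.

Σxᵢ = 0+1+10+9 = 20, with n = 4.
Posterior ∝ λe^(−3λ) · λ^20e^(−4λ) = λ^21e^(−7λ), i.e. Gamma(shape=22, rate=7).
The mode of a Gamma(a, b) with a ≥ 1 (shape–rate) is (a−1)/b = 21/7 ≈ 3.000.

λ̂_MAP = 3.000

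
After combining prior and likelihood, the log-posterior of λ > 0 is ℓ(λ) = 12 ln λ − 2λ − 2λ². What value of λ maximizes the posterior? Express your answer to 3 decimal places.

ℓ'(λ) = 12/λ − 2 − 4λ. Setting this to zero and multiplying by λ: 4λ² + 2λ − 12 = 0.
λ = (−2 + √(2² + 4·4·12)) / (2·4) = (−2 + √196) / 8 = (−2 + 14)/8 = 3/2.
ℓ''(λ) = −12/λ² − 4 < 0, confirming a maximum.

λ̂_MAP = 1.500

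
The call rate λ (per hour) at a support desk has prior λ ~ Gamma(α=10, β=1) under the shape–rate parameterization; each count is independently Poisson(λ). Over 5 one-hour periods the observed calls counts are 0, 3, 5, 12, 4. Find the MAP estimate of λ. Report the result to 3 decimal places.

λ̂_MAP = 5.500

Σxᵢ = 0+3+5+12+4 = 24, with n = 5.
Posterior ∝ λ^9e^(−1λ) · λ^24e^(−5λ) = λ^33e^(−6λ), i.e. Gamma(shape=34, rate=6).
The mode of a Gamma(a, b) with a ≥ 1 (shape–rate) is (a−1)/b = 33/6 ≈ 5.500.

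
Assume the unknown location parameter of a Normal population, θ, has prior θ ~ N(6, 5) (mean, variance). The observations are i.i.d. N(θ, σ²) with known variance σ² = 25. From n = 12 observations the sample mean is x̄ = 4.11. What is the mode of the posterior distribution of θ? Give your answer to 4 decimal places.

n = 12, x̄ = 4.11.
For a Normal prior and Normal likelihood with known variance, the posterior is Normal; its mode equals its mean, the precision-weighted average.
Prior precision 1/σ₀² = 1/5 = 0.2; data precision n/σ² = 12/25 = 0.48.
θ̂ = (0.2·6 + 0.48·4.11) / (0.2 + 0.48) = 3.1728/0.68 = 1983/425 ≈ 4.6659.

θ̂_MAP = 4.6659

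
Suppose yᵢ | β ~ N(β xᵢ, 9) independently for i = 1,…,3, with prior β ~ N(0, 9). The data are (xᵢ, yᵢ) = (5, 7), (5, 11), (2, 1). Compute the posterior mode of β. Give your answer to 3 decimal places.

β̂_MAP = 1.673

log p(β | y) = −Σ(yᵢ − βxᵢ)²/(2·9) − β²/(2·9) + const.
Setting the derivative to zero: Σxᵢ(yᵢ − βxᵢ)/9 − β/9 = 0, so β = Σxᵢyᵢ / (Σxᵢ² + σ²/τ²).
Σxᵢyᵢ = 5·7 + 5·11 + 2·1 = 92; Σxᵢ² = 54; σ²/τ² = 1.
β̂_MAP = 92 / (54 + 1) = 92/55 ≈ 1.673.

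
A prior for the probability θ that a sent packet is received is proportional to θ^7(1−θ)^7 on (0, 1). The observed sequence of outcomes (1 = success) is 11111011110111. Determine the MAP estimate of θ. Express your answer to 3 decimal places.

The prior density ∝ θ^7(1−θ)^7 is the kernel of Beta(8, 8).
Data: 12 successes in 14 trials (from the sequence). The binomial likelihood contributes θ^12(1−θ)^2, so the posterior is Beta(8+12, 8+2) = Beta(20, 10).
For Beta(a, b) with a, b > 1 the mode is (a−1)/(a+b−2) = 19/28 ≈ 0.679.

θ̂_MAP = 0.679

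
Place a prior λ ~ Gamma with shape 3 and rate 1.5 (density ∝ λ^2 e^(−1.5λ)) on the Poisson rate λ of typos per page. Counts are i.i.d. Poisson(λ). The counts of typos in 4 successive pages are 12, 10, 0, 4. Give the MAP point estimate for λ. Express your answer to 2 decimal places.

Σxᵢ = 12+10+0+4 = 26, with n = 4.
Posterior ∝ λ^2e^(−1.5λ) · λ^26e^(−4λ) = λ^28e^(−5.5λ), i.e. Gamma(shape=29, rate=5.5).
The mode of a Gamma(a, b) with a ≥ 1 (shape–rate) is (a−1)/b = 28/5.5 ≈ 5.09.

λ̂_MAP = 5.09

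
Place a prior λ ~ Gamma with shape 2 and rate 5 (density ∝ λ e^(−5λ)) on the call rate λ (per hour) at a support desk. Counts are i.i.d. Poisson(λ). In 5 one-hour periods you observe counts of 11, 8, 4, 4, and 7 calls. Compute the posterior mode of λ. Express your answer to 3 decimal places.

Σxᵢ = 11+8+4+4+7 = 34, with n = 5.
Posterior ∝ λe^(−5λ) · λ^34e^(−5λ) = λ^35e^(−10λ), i.e. Gamma(shape=36, rate=10).
The mode of a Gamma(a, b) with a ≥ 1 (shape–rate) is (a−1)/b = 35/10 ≈ 3.500.

λ̂_MAP = 3.500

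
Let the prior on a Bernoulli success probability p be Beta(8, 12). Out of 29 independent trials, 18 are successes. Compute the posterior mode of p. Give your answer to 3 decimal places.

p̂_MAP = 0.532

Prior: Beta(8, 12).
Data: 18 successes in 29 trials. The binomial likelihood contributes p^18(1−p)^11, so the posterior is Beta(8+18, 12+11) = Beta(26, 23).
For Beta(a, b) with a, b > 1 the mode is (a−1)/(a+b−2) = 25/47 ≈ 0.532.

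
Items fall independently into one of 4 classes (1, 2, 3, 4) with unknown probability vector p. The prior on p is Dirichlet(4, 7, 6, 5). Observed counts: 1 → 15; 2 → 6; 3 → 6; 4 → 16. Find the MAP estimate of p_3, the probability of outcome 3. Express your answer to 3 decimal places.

MAP estimate: 0.180

The posterior is Dirichlet(αᵢ + nᵢ) = Dirichlet(19, 13, 12, 21).
For a Dirichlet(a₁,…,a_K) with all aᵢ > 1, the mode has j-th component (aⱼ − 1)/(Σaᵢ − K).
Here Σaᵢ = 65 and K = 4, so p_3 = (12 − 1)/(65 − 4) = 11/61 ≈ 0.180.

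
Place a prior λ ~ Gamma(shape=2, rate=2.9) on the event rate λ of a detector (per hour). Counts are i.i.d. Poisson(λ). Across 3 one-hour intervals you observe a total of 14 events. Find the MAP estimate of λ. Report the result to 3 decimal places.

Σxᵢ = 14, n = 3.
Posterior ∝ λe^(−2.9λ) · λ^14e^(−3λ) = λ^15e^(−5.9λ), i.e. Gamma(shape=16, rate=5.9).
The mode of a Gamma(a, b) with a ≥ 1 (shape–rate) is (a−1)/b = 15/5.9 ≈ 2.542.

λ̂_MAP = 2.542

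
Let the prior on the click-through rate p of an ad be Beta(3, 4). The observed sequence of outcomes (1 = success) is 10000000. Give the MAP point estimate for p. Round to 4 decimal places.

p̂_MAP = 0.2308

Prior: Beta(3, 4).
Data: 1 success in 8 trials (from the sequence). The binomial likelihood contributes p(1−p)^7, so the posterior is Beta(3+1, 4+7) = Beta(4, 11).
For Beta(a, b) with a, b > 1 the mode is (a−1)/(a+b−2) = 3/13 ≈ 0.2308.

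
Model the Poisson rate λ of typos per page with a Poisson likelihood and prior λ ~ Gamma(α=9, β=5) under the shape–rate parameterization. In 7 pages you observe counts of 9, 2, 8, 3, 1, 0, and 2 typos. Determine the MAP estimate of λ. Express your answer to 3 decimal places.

λ̂_MAP = 2.750

Σxᵢ = 9+2+8+3+1+0+2 = 25, with n = 7.
Posterior ∝ λ^8e^(−5λ) · λ^25e^(−7λ) = λ^33e^(−12λ), i.e. Gamma(shape=34, rate=12).
The mode of a Gamma(a, b) with a ≥ 1 (shape–rate) is (a−1)/b = 33/12 ≈ 2.750.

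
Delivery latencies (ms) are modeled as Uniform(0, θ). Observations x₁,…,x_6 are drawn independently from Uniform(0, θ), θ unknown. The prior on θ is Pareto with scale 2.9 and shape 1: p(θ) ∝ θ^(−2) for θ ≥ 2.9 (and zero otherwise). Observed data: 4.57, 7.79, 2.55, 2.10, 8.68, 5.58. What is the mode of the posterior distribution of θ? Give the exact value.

The Uniform(0, θ) likelihood is θ^(−n) for θ ≥ max(xᵢ), zero otherwise. Here max(xᵢ) = 8.68.
Posterior ∝ θ^(−2) · θ^(−6) = θ^(−8) on θ ≥ max(2.9, 8.68) = 8.68.
This density is strictly decreasing in θ, so the posterior mode lies at the lower boundary of the support.

θ̂_MAP = 8.68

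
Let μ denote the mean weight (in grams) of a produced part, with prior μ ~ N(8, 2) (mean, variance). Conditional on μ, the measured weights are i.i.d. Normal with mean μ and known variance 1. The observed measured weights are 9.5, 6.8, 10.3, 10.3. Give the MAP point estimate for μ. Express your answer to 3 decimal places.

μ̂_MAP = 9.089

n = 4; x̄ = (9.5 + 6.8 + 10.3 + 10.3)/4 = 36.9/4 = 9.225.
For a Normal prior and Normal likelihood with known variance, the posterior is Normal; its mode equals its mean, the precision-weighted average.
Prior precision 1/σ₀² = 1/2 = 0.5; data precision n/σ² = 4/1 = 4.
μ̂ = (0.5·8 + 4·9.225) / (0.5 + 4) = 40.9/4.5 = 409/45 ≈ 9.089.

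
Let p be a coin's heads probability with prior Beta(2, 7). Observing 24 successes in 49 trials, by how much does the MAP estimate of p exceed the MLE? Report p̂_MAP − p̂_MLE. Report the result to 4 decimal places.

Posterior is Beta(26, 32); MAP = (26−1)/(58−2) = 25/56 ≈ 0.44643.
MLE ignores the prior: p̂_MLE = k/n = 24/49 ≈ 0.48980.
Difference = 25/56 − 24/49 = -17/392 ≈ -0.0434.

MAP − MLE = -0.0434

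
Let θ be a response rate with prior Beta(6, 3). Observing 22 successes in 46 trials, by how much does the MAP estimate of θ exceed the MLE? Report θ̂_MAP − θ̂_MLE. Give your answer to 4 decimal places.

Posterior is Beta(28, 27); MAP = (28−1)/(55−2) = 27/53 ≈ 0.50943.
MLE ignores the prior: θ̂_MLE = k/n = 22/46 ≈ 0.47826.
Difference = 27/53 − 22/46 = 38/1219 ≈ 0.0312.

MAP − MLE = 0.0312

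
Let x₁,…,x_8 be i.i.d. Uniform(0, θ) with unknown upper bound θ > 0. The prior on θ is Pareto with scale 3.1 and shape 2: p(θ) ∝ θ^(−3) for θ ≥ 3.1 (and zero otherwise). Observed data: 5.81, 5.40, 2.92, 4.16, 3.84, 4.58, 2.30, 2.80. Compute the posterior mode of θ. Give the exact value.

The Uniform(0, θ) likelihood is θ^(−n) for θ ≥ max(xᵢ), zero otherwise. Here max(xᵢ) = 5.81.
Posterior ∝ θ^(−3) · θ^(−8) = θ^(−11) on θ ≥ max(3.1, 5.81) = 5.81.
This density is strictly decreasing in θ, so the posterior mode lies at the lower boundary of the support.

θ̂_MAP = 5.81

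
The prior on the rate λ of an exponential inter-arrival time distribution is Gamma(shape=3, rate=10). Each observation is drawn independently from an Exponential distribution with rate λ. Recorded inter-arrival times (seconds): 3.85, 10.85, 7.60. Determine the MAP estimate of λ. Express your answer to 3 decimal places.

λ̂_MAP = 0.155

The Exponential(rate=λ) likelihood is ∝ λ^n e^(−λΣtᵢ). Here n = 3 and Σtᵢ = 3.85 + 10.85 + 7.60 = 22.30.
Posterior ∝ λ^2e^(−10λ) · λ^3e^(−22.30λ) = λ^5e^(−32.30λ), i.e. Gamma(6, 32.30).
Mode = (a−1)/b = 5/32.30 ≈ 0.155.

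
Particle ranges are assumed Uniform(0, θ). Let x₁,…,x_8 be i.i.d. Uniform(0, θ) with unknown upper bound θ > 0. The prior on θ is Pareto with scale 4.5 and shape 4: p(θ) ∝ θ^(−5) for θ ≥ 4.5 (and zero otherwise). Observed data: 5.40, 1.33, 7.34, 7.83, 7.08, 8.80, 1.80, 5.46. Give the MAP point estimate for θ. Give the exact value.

θ̂_MAP = 8.80

The Uniform(0, θ) likelihood is θ^(−n) for θ ≥ max(xᵢ), zero otherwise. Here max(xᵢ) = 8.80.
Posterior ∝ θ^(−5) · θ^(−8) = θ^(−13) on θ ≥ max(4.5, 8.80) = 8.80.
This density is strictly decreasing in θ, so the posterior mode lies at the lower boundary of the support.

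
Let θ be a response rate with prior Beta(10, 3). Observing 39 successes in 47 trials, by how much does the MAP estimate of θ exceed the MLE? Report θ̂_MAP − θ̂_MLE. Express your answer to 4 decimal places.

MAP − MLE = -0.0022

Posterior is Beta(49, 11); MAP = (49−1)/(60−2) = 48/58 ≈ 0.82759.
MLE ignores the prior: θ̂_MLE = k/n = 39/47 ≈ 0.82979.
Difference = 48/58 − 39/47 = -3/1363 ≈ -0.0022.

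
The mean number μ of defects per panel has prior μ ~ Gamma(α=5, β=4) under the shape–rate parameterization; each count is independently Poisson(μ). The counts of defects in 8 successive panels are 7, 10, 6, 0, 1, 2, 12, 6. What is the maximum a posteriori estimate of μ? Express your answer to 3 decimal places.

μ̂_MAP = 4.000

Σxᵢ = 7+10+6+0+1+2+12+6 = 44, with n = 8.
Posterior ∝ μ^4e^(−4μ) · μ^44e^(−8μ) = μ^48e^(−12μ), i.e. Gamma(shape=49, rate=12).
The mode of a Gamma(a, b) with a ≥ 1 (shape–rate) is (a−1)/b = 48/12 ≈ 4.000.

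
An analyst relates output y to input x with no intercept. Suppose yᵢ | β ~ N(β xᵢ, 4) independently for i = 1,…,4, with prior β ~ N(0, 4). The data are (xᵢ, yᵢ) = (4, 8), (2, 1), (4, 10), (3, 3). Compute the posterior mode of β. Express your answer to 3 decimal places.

β̂_MAP = 1.804

log p(β | y) = −Σ(yᵢ − βxᵢ)²/(2·4) − β²/(2·4) + const.
Setting the derivative to zero: Σxᵢ(yᵢ − βxᵢ)/4 − β/4 = 0, so β = Σxᵢyᵢ / (Σxᵢ² + σ²/τ²).
Σxᵢyᵢ = 4·8 + 2·1 + 4·10 + 3·3 = 83; Σxᵢ² = 45; σ²/τ² = 1.
β̂_MAP = 83 / (45 + 1) = 83/46 ≈ 1.804.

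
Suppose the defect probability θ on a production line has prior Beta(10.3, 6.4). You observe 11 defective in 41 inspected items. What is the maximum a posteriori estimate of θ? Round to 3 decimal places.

θ̂_MAP = 0.364

Prior: Beta(10.3, 6.4).
Data: 11 successes in 41 trials. The binomial likelihood contributes θ^11(1−θ)^30, so the posterior is Beta(10.3+11, 6.4+30) = Beta(21.3, 36.4).
For Beta(a, b) with a, b > 1 the mode is (a−1)/(a+b−2) = 20.3/55.7 ≈ 0.364.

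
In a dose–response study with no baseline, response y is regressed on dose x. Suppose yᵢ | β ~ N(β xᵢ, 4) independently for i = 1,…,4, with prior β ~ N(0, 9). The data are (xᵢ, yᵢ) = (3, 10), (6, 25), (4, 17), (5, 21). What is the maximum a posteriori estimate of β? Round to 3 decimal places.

log p(β | y) = −Σ(yᵢ − βxᵢ)²/(2·4) − β²/(2·9) + const.
Setting the derivative to zero: Σxᵢ(yᵢ − βxᵢ)/4 − β/9 = 0, so β = Σxᵢyᵢ / (Σxᵢ² + σ²/τ²).
Σxᵢyᵢ = 3·10 + 6·25 + 4·17 + 5·21 = 353; Σxᵢ² = 86; σ²/τ² = 4/9.
β̂_MAP = 353 / (86 + 4/9) = 353/(778/9) = 3177/778 ≈ 4.084.

β̂_MAP = 4.084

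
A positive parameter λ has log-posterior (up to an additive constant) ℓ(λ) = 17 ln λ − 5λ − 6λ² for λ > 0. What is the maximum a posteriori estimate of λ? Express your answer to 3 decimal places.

λ̂_MAP = 1.000

ℓ'(λ) = 17/λ − 5 − 12λ. Setting this to zero and multiplying by λ: 12λ² + 5λ − 17 = 0.
λ = (−5 + √(5² + 4·12·17)) / (2·12) = (−5 + √841) / 24 = (−5 + 29)/24 = 1.
ℓ''(λ) = −17/λ² − 12 < 0, confirming a maximum.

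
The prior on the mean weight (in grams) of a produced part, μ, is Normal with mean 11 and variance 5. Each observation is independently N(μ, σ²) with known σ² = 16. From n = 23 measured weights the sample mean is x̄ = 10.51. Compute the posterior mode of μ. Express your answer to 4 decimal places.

n = 23, x̄ = 10.51.
For a Normal prior and Normal likelihood with known variance, the posterior is Normal; its mode equals its mean, the precision-weighted average.
Prior precision 1/σ₀² = 1/5 = 0.2; data precision n/σ² = 23/16 = 1.4375.
μ̂ = (0.2·11 + 1.4375·10.51) / (0.2 + 1.4375) = 17.308125/1.6375 = 27693/2620 ≈ 10.5698.

μ̂_MAP = 10.5698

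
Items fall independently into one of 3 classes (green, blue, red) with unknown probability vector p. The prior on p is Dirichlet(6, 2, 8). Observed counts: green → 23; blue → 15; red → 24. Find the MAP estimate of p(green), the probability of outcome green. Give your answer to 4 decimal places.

The posterior is Dirichlet(αᵢ + nᵢ) = Dirichlet(29, 17, 32).
For a Dirichlet(a₁,…,a_K) with all aᵢ > 1, the mode has j-th component (aⱼ − 1)/(Σaᵢ − K).
Here Σaᵢ = 78 and K = 3, so p(green) = (29 − 1)/(78 − 3) = 28/75 ≈ 0.3733.

MAP estimate of p(green) = 0.3733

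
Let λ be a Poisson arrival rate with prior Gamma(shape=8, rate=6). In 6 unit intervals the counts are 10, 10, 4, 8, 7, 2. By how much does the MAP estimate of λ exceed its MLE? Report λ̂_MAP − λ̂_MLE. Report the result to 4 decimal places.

Σxᵢ = 41. Posterior is Gamma(49, 12); MAP = (49−1)/12 = 48/12 ≈ 4.00000.
MLE = x̄ = 41/6 ≈ 6.83333.
Difference = 48/12 − 41/6 = -17/6 ≈ -2.8333.

MAP − MLE = -2.8333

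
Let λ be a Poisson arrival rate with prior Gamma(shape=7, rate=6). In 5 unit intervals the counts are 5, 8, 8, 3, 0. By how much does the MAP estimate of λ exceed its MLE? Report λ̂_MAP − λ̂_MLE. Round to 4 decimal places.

Σxᵢ = 24. Posterior is Gamma(31, 11); MAP = (31−1)/11 = 30/11 ≈ 2.72727.
MLE = x̄ = 24/5 ≈ 4.80000.
Difference = 30/11 − 24/5 = -114/55 ≈ -2.0727.

MAP − MLE = -2.0727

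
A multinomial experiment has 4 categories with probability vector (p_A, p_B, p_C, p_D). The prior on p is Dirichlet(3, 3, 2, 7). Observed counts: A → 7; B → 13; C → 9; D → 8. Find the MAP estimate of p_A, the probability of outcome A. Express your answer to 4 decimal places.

The posterior is Dirichlet(αᵢ + nᵢ) = Dirichlet(10, 16, 11, 15).
For a Dirichlet(a₁,…,a_K) with all aᵢ > 1, the mode has j-th component (aⱼ − 1)/(Σaᵢ − K).
Here Σaᵢ = 52 and K = 4, so p_A = (10 − 1)/(52 − 4) = 9/48 ≈ 0.1875.

MAP estimate of p_A = 0.1875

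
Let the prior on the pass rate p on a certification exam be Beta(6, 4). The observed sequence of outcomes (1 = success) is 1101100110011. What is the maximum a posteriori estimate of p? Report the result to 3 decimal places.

Prior: Beta(6, 4).
Data: 8 successes in 13 trials (from the sequence). The binomial likelihood contributes p^8(1−p)^5, so the posterior is Beta(6+8, 4+5) = Beta(14, 9).
For Beta(a, b) with a, b > 1 the mode is (a−1)/(a+b−2) = 13/21 ≈ 0.619.

p̂_MAP = 0.619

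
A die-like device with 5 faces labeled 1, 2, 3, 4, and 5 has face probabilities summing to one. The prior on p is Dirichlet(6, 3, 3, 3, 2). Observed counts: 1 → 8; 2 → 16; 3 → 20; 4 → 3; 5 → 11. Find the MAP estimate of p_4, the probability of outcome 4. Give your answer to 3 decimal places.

The posterior is Dirichlet(αᵢ + nᵢ) = Dirichlet(14, 19, 23, 6, 13).
For a Dirichlet(a₁,…,a_K) with all aᵢ > 1, the mode has j-th component (aⱼ − 1)/(Σaᵢ − K).
Here Σaᵢ = 75 and K = 5, so p_4 = (6 − 1)/(75 − 5) = 5/70 ≈ 0.071.

MAP estimate: 0.071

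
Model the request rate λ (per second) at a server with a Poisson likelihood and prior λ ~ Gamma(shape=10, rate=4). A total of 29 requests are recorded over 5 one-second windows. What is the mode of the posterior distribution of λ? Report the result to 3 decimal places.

λ̂_MAP = 4.222

Σxᵢ = 29, n = 5.
Posterior ∝ λ^9e^(−4λ) · λ^29e^(−5λ) = λ^38e^(−9λ), i.e. Gamma(shape=39, rate=9).
The mode of a Gamma(a, b) with a ≥ 1 (shape–rate) is (a−1)/b = 38/9 ≈ 4.222.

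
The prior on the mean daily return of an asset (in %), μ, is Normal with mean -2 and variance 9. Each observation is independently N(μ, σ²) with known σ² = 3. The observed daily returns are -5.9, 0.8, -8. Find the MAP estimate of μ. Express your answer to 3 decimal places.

μ̂_MAP = -4.130

n = 3; x̄ = ((-5.9) + 0.8 + (-8))/3 = -13.1/3 = -131/30 ≈ -4.3667.
For a Normal prior and Normal likelihood with known variance, the posterior is Normal; its mode equals its mean, the precision-weighted average.
Prior precision 1/σ₀² = 1/9; data precision n/σ² = 3/3 = 1.
μ̂ = ((1/9)·(-2) + 1·(-131/30)) / (1/9 + 1) = (-413/90)/(10/9) = -4.130.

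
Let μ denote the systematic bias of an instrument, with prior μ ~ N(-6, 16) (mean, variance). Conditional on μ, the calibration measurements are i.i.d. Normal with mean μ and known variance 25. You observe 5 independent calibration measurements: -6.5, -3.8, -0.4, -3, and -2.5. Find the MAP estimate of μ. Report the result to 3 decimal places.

μ̂_MAP = -3.897

n = 5; x̄ = ((-6.5) + (-3.8) + (-0.4) + (-3) + (-2.5))/5 = -16.2/5 = -3.24.
For a Normal prior and Normal likelihood with known variance, the posterior is Normal; its mode equals its mean, the precision-weighted average.
Prior precision 1/σ₀² = 1/16 = 0.0625; data precision n/σ² = 5/25 = 0.2.
μ̂ = (0.0625·(-6) + 0.2·(-3.24)) / (0.0625 + 0.2) = (-1.023)/0.2625 = -682/175 ≈ -3.897.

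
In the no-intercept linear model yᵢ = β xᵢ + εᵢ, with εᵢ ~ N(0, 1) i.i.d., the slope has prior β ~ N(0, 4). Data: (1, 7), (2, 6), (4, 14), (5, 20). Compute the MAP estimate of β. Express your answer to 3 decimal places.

β̂_MAP = 3.784

log p(β | y) = −Σ(yᵢ − βxᵢ)²/(2·1) − β²/(2·4) + const.
Setting the derivative to zero: Σxᵢ(yᵢ − βxᵢ)/1 − β/4 = 0, so β = Σxᵢyᵢ / (Σxᵢ² + σ²/τ²).
Σxᵢyᵢ = 1·7 + 2·6 + 4·14 + 5·20 = 175; Σxᵢ² = 46; σ²/τ² = 0.25.
β̂_MAP = 175 / (46 + 0.25) = 175/46.25 ≈ 3.784.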